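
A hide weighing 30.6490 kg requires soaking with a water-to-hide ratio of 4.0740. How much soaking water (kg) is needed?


Formula: Water = hide_weight * ratio
Substituting: Water = 30.6490 * 4.0740
Result: 124.8640 kg


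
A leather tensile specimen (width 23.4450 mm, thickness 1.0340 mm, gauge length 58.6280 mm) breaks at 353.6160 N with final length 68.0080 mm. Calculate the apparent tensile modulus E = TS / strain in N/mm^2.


TS = F / (w * t) = 353.6160 / (23.4450 * 1.0340) = 14.5868 N/mm^2
strain = (Lf - L0) / L0 = (68.0080 - 58.6280) / 58.6280 = 0.1600
E = TS / strain = 14.5868 / 0.1600 = 91.1724 N/mm^2


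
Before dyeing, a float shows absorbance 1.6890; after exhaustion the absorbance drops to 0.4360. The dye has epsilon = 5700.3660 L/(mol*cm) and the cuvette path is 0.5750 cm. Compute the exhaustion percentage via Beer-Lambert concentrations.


c_initial = A_i / (epsilon * l) = 1.6890 / (5700.3660 * 0.5750) = 5.1530e-04 mol/L
c_final = A_f / (epsilon * l) = 0.4360 / (5700.3660 * 0.5750) = 1.3302e-04 mol/L
Exhaustion = (c_initial - c_final) / c_initial * 100 = (5.1530e-04 - 1.3302e-04) / 5.1530e-04 * 100 = 74.1859 %


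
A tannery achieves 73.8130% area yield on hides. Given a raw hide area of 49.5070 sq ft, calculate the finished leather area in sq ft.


Formula: finished = raw * yield / 100
Substituting: finished = 49.5070 * 73.8130 / 100
Result: 36.5426 sq ft


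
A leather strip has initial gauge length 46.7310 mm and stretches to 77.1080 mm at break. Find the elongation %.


Formula: Elongation = (Lf - L0) / L0 * 100
Substituting: Elongation = (77.1080 - 46.7310) / 46.7310 * 100
Result: 65.0040 %


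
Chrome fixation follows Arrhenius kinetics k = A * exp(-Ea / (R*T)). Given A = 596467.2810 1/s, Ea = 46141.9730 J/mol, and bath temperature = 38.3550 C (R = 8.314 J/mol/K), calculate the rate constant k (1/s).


T_K = T_C + 273.15 = 38.3550 + 273.15 = 311.5050 K
exponent = -Ea / (R * T_K) = -46141.9730 / (8.314 * 311.5050) = -17.8164
k = A * exp(exponent) = 596467.2810 * exp(-17.8164) = 0.0109144 1/s


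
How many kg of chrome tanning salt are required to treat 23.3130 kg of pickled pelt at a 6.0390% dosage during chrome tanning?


Formula: Chrome = substrate * pct / 100
Substituting: Chrome = 23.3130 * 6.0390 / 100
Result: 1.4079 kg


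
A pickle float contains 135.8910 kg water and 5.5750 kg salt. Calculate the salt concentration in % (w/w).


Formula: Conc = salt / (water + salt) * 100
Substituting: Conc = 5.5750 / (135.8910 + 5.5750) * 100
Result: 3.9409 %


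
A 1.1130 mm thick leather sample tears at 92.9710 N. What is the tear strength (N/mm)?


Formula: Tear strength = force / thickness
Substituting: Tear strength = 92.9710 / 1.1130
Result: 83.5319 N/mm


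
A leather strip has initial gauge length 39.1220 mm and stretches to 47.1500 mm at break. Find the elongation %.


Formula: Elongation = (Lf - L0) / L0 * 100
Substituting: Elongation = (47.1500 - 39.1220) / 39.1220 * 100
Result: 20.5204 %


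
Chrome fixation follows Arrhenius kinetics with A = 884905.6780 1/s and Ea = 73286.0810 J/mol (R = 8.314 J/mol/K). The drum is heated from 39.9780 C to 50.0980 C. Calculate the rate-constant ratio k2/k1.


T1 = 39.9780 + 273.15 = 313.1280 K; T2 = 50.0980 + 273.15 = 323.2480 K
k1 = A * exp(-Ea/(R*T1)) = 884905.6780 * exp(-73286.0810/(8.314*313.1280)) = 5.2625e-07 1/s
k2 = A * exp(-Ea/(R*T2)) = 884905.6780 * exp(-73286.0810/(8.314*323.2480)) = 1.2704e-06 1/s
k2/k1 = 1.2704e-06 / 5.2625e-07 = 2.4141


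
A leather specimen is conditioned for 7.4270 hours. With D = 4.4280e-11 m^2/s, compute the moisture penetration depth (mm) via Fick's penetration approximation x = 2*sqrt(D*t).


t = 7.4270 hr * 3600 = 26737.2000 s
D * t = 4.4280e-11 * 26737.2000 = 1.1839e-06
x = 2 * sqrt(D*t) = 2 * sqrt(1.1839e-06) = 0.00217616 m = 2.1762 mm


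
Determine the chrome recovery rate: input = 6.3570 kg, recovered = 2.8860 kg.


Formula: Recovery = recovered / input * 100
Substituting: Recovery = 2.8860 / 6.3570 * 100
Result: 45.3988 %


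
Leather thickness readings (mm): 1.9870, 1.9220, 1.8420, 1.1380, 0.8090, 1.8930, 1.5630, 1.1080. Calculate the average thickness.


Formula: Average = sum / n
Substituting: Average = 12.2620 / 8
Result: 1.5328 mm


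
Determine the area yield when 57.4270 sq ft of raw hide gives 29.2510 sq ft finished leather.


Formula: Yield = finished / raw * 100
Substituting: Yield = 29.2510 / 57.4270 * 100
Result: 50.9360 %


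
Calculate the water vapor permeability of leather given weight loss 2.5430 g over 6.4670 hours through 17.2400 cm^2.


Formula: WVP = loss / (area * time)
Substituting: WVP = 2.5430 / (17.2400 * 6.4670)
Result: 0.022809 g/(cm^2*hr)


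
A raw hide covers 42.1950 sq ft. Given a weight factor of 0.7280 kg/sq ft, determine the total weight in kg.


Formula: Weight = area * weight_per_sqft
Substituting: Weight = 42.1950 * 0.7280
Result: 30.7180 kg


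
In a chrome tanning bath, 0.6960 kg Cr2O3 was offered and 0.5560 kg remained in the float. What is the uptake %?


Formula: Uptake = (offered - residual) / offered * 100
Substituting: Uptake = (0.6960 - 0.5560) / 0.6960 * 100
Result: 20.1149 %


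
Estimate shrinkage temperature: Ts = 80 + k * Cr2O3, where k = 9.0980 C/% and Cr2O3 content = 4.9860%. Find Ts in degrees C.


Formula: Ts = 80 + k * Cr2O3
Substituting: Ts = 80 + 9.0980 * 4.9860
Result: 125.3626 C


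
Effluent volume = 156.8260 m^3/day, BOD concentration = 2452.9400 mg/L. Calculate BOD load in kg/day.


Formula: BOD_load = volume * conc / 1000
Substituting: BOD_load = 156.8260 * 2452.9400 / 1000
Result: 384.6848 kg/day


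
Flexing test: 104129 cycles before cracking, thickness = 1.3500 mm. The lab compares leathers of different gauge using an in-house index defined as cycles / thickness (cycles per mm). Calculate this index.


Formula: Index = cycles / thickness
Substituting: Index = 104129 / 1.3500
Result: 77132.5926 cycles/mm


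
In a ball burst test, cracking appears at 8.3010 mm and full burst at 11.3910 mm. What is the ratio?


Formula: Ratio = crack / burst
Substituting: Ratio = 8.3010 / 11.3910
Result: 0.7287


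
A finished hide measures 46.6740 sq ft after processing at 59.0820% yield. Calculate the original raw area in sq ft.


Formula: raw = finished * 100 / yield
Substituting: raw = 46.6740 * 100 / 59.0820
Result: 78.9987 sq ft


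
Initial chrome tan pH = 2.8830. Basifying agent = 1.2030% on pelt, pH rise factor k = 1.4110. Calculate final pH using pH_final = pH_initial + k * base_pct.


Formula: pH_final = pH_initial + k * base_pct
Substituting: pH_final = 2.8830 + 1.4110 * 1.2030
Result: 4.5804


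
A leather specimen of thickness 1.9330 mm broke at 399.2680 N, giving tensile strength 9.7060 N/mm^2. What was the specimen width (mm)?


Formula: w = F / (TS * t)
Substituting: w = 399.2680 / (9.7060 * 1.9330)
Result: 21.2810 mm


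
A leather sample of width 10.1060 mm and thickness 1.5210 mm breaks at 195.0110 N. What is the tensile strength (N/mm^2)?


Formula: TS = force / (width * thickness)
Substituting: TS = 195.0110 / (10.1060 * 1.5210)
Result: 12.6868 N/mm^2


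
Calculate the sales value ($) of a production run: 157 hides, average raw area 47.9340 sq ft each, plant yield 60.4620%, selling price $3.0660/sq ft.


Raw_total = N * avg_area = 157 * 47.9340 = 7525.6380 sq ft
Finished = Raw_total * yield / 100 = 7525.6380 * 60.4620 / 100 = 4550.1512 sq ft
Value = Finished * price = 4550.1512 * 3.0660 = 13950.7637 $


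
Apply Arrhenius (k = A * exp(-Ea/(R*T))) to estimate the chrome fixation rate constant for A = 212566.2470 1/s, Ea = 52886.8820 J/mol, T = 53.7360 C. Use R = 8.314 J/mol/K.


T_K = T_C + 273.15 = 53.7360 + 273.15 = 326.8860 K
exponent = -Ea / (R * T_K) = -52886.8820 / (8.314 * 326.8860) = -19.4599
k = A * exp(exponent) = 212566.2470 * exp(-19.4599) = 7.5188e-04 1/s


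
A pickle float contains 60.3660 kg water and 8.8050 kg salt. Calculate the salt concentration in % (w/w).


Formula: Conc = salt / (water + salt) * 100
Substituting: Conc = 8.8050 / (60.3660 + 8.8050) * 100
Result: 12.7293 %


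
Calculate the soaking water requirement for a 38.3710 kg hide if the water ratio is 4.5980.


Formula: Water = hide_weight * ratio
Substituting: Water = 38.3710 * 4.5980
Result: 176.4299 kg


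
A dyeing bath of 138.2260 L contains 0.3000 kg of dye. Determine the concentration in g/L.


Formula: Conc = dye_mass(kg) / volume(L) * 1000
Substituting: Conc = 0.3000 / 138.2260 * 1000
Result: 2.1704 g/L


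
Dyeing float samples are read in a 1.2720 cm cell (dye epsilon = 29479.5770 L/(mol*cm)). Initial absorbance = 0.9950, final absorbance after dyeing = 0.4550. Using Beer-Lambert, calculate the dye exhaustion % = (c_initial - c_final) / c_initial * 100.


c_initial = A_i / (epsilon * l) = 0.9950 / (29479.5770 * 1.2720) = 2.6535e-05 mol/L
c_final = A_f / (epsilon * l) = 0.4550 / (29479.5770 * 1.2720) = 1.2134e-05 mol/L
Exhaustion = (c_initial - c_final) / c_initial * 100 = (2.6535e-05 - 1.2134e-05) / 2.6535e-05 * 100 = 54.2714 %


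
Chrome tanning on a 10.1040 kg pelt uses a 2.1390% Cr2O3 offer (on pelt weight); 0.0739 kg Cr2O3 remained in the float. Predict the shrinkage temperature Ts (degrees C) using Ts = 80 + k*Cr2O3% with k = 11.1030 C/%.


Offered = pelt * offer_pct / 100 = 10.1040 * 2.1390 / 100 = 0.2161 kg
Uptake = offered - residual = 0.2161 - 0.0739 = 0.1422 kg
Cr2O3% on pelt = uptake / pelt * 100 = 0.1422 / 10.1040 * 100 = 1.4076 %
Ts = 80 + k * Cr2O3% = 80 + 11.1030 * 1.4076 = 95.6287 C


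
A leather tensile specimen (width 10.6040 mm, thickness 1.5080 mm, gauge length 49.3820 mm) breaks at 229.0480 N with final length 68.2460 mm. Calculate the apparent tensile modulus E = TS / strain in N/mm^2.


TS = F / (w * t) = 229.0480 / (10.6040 * 1.5080) = 14.3237 N/mm^2
strain = (Lf - L0) / L0 = (68.2460 - 49.3820) / 49.3820 = 0.3820
E = TS / strain = 14.3237 / 0.3820 = 37.4965 N/mm^2


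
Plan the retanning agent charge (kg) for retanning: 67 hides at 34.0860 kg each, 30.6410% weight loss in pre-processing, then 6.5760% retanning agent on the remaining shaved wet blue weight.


Total_raw = N * avg_wt = 67 * 34.0860 = 2283.7620 kg
Substrate = Total_raw * (1 - loss/100) = 2283.7620 * (1 - 30.6410/100) = 1583.9945 kg
Retan = Substrate * pct / 100 = 1583.9945 * 6.5760 / 100 = 104.1635 kg


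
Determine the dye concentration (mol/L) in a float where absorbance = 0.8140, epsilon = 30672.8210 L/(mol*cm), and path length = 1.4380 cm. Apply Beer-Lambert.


Formula: c = A / (epsilon * l)
Substituting: c = 0.8140 / (30672.8210 * 1.4380)
Result: 1.8455e-05 mol/L


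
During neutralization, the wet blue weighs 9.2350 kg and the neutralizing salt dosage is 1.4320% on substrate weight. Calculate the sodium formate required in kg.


Formula: Neutralizer = substrate * pct / 100
Substituting: Neutralizer = 9.2350 * 1.4320 / 100
Result: 0.1322 kg


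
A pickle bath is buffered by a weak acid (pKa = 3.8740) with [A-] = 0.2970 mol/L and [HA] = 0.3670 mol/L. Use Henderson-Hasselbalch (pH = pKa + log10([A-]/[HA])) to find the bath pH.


ratio = [A-] / [HA] = 0.2970 / 0.3670 = 0.8093
log10(ratio) = -0.0919096
pH = pKa + log10(ratio) = 3.8740 - 0.0919096 = 3.7821


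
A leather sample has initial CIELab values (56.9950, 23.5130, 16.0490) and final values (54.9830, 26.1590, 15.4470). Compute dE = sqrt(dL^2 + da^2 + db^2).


dL = -2.0120, da = 2.6460, db = -0.6020
dE = sqrt((-2.0120)^2 + 2.6460^2 + (-0.6020)^2) = 3.3781


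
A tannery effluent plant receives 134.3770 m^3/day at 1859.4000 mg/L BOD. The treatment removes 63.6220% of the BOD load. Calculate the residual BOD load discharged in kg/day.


Load_in = volume * conc / 1000 = 134.3770 * 1859.4000 / 1000 = 249.8606 kg/day
Removed = Load_in * eff / 100 = 249.8606 * 63.6220 / 100 = 158.9663 kg/day
Load_out = Load_in - Removed = 249.8606 - 158.9663 = 90.8943 kg/day


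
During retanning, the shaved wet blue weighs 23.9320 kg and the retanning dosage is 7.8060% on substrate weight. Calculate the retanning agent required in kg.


Formula: Retan = substrate * pct / 100
Substituting: Retan = 23.9320 * 7.8060 / 100
Result: 1.8681 kg


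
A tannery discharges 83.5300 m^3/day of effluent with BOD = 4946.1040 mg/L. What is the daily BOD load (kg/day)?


Formula: BOD_load = volume * conc / 1000
Substituting: BOD_load = 83.5300 * 4946.1040 / 1000
Result: 413.1481 kg/day


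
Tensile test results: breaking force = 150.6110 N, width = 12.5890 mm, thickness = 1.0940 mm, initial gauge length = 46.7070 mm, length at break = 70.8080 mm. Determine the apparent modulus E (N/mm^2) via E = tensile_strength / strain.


TS = F / (w * t) = 150.6110 / (12.5890 * 1.0940) = 10.9357 N/mm^2
strain = (Lf - L0) / L0 = (70.8080 - 46.7070) / 46.7070 = 0.5160
E = TS / strain = 10.9357 / 0.5160 = 21.1931 N/mm^2


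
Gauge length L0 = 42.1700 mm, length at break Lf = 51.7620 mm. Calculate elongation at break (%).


Formula: Elongation = (Lf - L0) / L0 * 100
Substituting: Elongation = (51.7620 - 42.1700) / 42.1700 * 100
Result: 22.7460 %


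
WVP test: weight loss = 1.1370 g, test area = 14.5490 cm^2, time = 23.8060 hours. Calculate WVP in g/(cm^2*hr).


Formula: WVP = loss / (area * time)
Substituting: WVP = 1.1370 / (14.5490 * 23.8060)
Result: 0.00328277 g/(cm^2*hr)


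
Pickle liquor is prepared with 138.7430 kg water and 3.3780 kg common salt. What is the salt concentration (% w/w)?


Formula: Conc = salt / (water + salt) * 100
Substituting: Conc = 3.3780 / (138.7430 + 3.3780) * 100
Result: 2.3768 %


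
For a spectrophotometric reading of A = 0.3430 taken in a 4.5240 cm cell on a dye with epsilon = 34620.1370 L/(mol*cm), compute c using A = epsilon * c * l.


Formula: c = A / (epsilon * l)
Substituting: c = 0.3430 / (34620.1370 * 4.5240)
Result: 2.1900e-06 mol/L


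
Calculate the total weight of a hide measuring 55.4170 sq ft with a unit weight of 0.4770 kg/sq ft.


Formula: Weight = area * weight_per_sqft
Substituting: Weight = 55.4170 * 0.4770
Result: 26.4339 kg


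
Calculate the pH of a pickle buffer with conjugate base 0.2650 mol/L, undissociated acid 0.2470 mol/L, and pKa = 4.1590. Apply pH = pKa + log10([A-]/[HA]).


ratio = [A-] / [HA] = 0.2650 / 0.2470 = 1.0729
log10(ratio) = 0.0305489
pH = pKa + log10(ratio) = 4.1590 + 0.0305489 = 4.1895


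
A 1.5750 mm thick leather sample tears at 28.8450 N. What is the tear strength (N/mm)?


Formula: Tear strength = force / thickness
Substituting: Tear strength = 28.8450 / 1.5750
Result: 18.3143 N/mm


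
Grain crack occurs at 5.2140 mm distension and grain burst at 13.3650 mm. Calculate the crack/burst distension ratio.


Formula: Ratio = crack / burst
Substituting: Ratio = 5.2140 / 13.3650
Result: 0.3901


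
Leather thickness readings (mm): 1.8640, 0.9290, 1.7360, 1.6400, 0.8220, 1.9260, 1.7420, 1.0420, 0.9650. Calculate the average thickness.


Formula: Average = sum / n
Substituting: Average = 12.6660 / 9
Result: 1.4073 mm


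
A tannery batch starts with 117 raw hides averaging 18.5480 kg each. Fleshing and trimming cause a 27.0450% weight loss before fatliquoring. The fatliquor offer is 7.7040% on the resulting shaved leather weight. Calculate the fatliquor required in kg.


Total_raw = N * avg_wt = 117 * 18.5480 = 2170.1160 kg
Substrate = Total_raw * (1 - loss/100) = 2170.1160 * (1 - 27.0450/100) = 1583.2081 kg
Fat = Substrate * pct / 100 = 1583.2081 * 7.7040 / 100 = 121.9704 kg


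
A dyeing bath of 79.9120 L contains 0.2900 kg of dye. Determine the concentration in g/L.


Formula: Conc = dye_mass(kg) / volume(L) * 1000
Substituting: Conc = 0.2900 / 79.9120 * 1000
Result: 3.6290 g/L


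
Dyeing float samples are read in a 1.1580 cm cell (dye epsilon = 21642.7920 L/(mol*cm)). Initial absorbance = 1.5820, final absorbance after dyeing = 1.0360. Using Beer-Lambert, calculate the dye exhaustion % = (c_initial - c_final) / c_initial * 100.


c_initial = A_i / (epsilon * l) = 1.5820 / (21642.7920 * 1.1580) = 6.3123e-05 mol/L
c_final = A_f / (epsilon * l) = 1.0360 / (21642.7920 * 1.1580) = 4.1337e-05 mol/L
Exhaustion = (c_initial - c_final) / c_initial * 100 = (6.3123e-05 - 4.1337e-05) / 6.3123e-05 * 100 = 34.5133 %


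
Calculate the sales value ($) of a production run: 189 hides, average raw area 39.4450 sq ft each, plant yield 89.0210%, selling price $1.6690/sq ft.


Raw_total = N * avg_area = 189 * 39.4450 = 7455.1050 sq ft
Finished = Raw_total * yield / 100 = 7455.1050 * 89.0210 / 100 = 6636.6090 sq ft
Value = Finished * price = 6636.6090 * 1.6690 = 11076.5005 $


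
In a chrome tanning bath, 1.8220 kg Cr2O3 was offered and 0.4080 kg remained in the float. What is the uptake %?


Formula: Uptake = (offered - residual) / offered * 100
Substituting: Uptake = (1.8220 - 0.4080) / 1.8220 * 100
Result: 77.6070 %


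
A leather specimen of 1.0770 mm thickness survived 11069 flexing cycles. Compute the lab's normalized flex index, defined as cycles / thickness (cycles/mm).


Formula: Index = cycles / thickness
Substituting: Index = 11069 / 1.0770
Result: 10277.6230 cycles/mm


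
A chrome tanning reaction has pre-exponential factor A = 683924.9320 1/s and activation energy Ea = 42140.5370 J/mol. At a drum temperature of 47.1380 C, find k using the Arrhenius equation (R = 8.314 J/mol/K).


T_K = T_C + 273.15 = 47.1380 + 273.15 = 320.2880 K
exponent = -Ea / (R * T_K) = -42140.5370 / (8.314 * 320.2880) = -15.8252
k = A * exp(exponent) = 683924.9320 * exp(-15.8252) = 0.0916661 1/s


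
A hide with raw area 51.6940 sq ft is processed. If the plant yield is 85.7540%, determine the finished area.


Formula: finished = raw * yield / 100
Substituting: finished = 51.6940 * 85.7540 / 100
Result: 44.3297 sq ft


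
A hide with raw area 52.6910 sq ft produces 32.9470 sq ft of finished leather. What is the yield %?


Formula: Yield = finished / raw * 100
Substituting: Yield = 32.9470 / 52.6910 * 100
Result: 62.5287 %


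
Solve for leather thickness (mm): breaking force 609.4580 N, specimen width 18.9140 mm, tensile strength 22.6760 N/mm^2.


Formula: t = F / (TS * w)
Substituting: t = 609.4580 / (22.6760 * 18.9140)
Result: 1.4210 mm


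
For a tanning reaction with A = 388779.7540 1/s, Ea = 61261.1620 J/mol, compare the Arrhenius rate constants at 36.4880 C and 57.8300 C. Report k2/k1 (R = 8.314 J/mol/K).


T1 = 36.4880 + 273.15 = 309.6380 K; T2 = 57.8300 + 273.15 = 330.9800 K
k1 = A * exp(-Ea/(R*T1)) = 388779.7540 * exp(-61261.1620/(8.314*309.6380)) = 1.7982e-05 1/s
k2 = A * exp(-Ea/(R*T2)) = 388779.7540 * exp(-61261.1620/(8.314*330.9800)) = 8.3413e-05 1/s
k2/k1 = 8.3413e-05 / 1.7982e-05 = 4.6388


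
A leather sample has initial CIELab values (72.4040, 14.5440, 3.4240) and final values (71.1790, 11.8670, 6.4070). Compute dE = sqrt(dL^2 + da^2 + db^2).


dL = -1.2250, da = -2.6770, db = 2.9830
dE = sqrt((-1.2250)^2 + (-2.6770)^2 + 2.9830^2) = 4.1911


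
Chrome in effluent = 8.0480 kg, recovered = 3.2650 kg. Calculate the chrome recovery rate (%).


Formula: Recovery = recovered / input * 100
Substituting: Recovery = 3.2650 / 8.0480 * 100
Result: 40.5691 %


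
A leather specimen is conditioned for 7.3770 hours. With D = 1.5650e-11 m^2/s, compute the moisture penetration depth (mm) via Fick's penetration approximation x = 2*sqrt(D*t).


t = 7.3770 hr * 3600 = 26557.2000 s
D * t = 1.5650e-11 * 26557.2000 = 4.1562e-07
x = 2 * sqrt(D*t) = 2 * sqrt(4.1562e-07) = 0.00128937 m = 1.2894 mm


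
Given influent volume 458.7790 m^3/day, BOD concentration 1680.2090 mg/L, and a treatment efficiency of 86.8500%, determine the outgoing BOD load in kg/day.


Load_in = volume * conc / 1000 = 458.7790 * 1680.2090 / 1000 = 770.8446 kg/day
Removed = Load_in * eff / 100 = 770.8446 * 86.8500 / 100 = 669.4785 kg/day
Load_out = Load_in - Removed = 770.8446 - 669.4785 = 101.3661 kg/day


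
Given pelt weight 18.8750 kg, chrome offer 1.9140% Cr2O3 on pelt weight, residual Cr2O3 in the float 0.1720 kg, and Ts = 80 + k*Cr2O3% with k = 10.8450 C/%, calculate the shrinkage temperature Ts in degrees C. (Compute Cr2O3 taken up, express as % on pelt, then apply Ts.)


Offered = pelt * offer_pct / 100 = 18.8750 * 1.9140 / 100 = 0.3613 kg
Uptake = offered - residual = 0.3613 - 0.1720 = 0.1893 kg
Cr2O3% on pelt = uptake / pelt * 100 = 0.1893 / 18.8750 * 100 = 1.0027 %
Ts = 80 + k * Cr2O3% = 80 + 10.8450 * 1.0027 = 90.8747 C


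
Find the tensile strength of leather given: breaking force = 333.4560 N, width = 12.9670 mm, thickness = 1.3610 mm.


Formula: TS = force / (width * thickness)
Substituting: TS = 333.4560 / (12.9670 * 1.3610)
Result: 18.8947 N/mm^2


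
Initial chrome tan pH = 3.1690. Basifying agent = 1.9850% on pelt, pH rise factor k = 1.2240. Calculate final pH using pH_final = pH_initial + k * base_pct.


Formula: pH_final = pH_initial + k * base_pct
Substituting: pH_final = 3.1690 + 1.2240 * 1.9850
Result: 5.5986


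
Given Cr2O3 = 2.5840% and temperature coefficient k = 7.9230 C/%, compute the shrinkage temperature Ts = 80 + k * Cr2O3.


Formula: Ts = 80 + k * Cr2O3
Substituting: Ts = 80 + 7.9230 * 2.5840
Result: 100.4730 C


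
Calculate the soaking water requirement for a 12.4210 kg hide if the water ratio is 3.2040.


Formula: Water = hide_weight * ratio
Substituting: Water = 12.4210 * 3.2040
Result: 39.7969 kg


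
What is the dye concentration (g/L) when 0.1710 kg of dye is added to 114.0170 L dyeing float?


Formula: Conc = dye_mass(kg) / volume(L) * 1000
Substituting: Conc = 0.1710 / 114.0170 * 1000
Result: 1.4998 g/L


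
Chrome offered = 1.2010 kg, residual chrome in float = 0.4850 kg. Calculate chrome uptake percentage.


Formula: Uptake = (offered - residual) / offered * 100
Substituting: Uptake = (1.2010 - 0.4850) / 1.2010 * 100
Result: 59.6170 %


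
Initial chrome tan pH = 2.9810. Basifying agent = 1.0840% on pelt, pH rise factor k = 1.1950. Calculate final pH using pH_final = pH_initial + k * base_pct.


Formula: pH_final = pH_initial + k * base_pct
Substituting: pH_final = 2.9810 + 1.1950 * 1.0840
Result: 4.2764


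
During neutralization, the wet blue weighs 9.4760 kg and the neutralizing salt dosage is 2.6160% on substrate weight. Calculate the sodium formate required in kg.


Formula: Neutralizer = substrate * pct / 100
Substituting: Neutralizer = 9.4760 * 2.6160 / 100
Result: 0.2479 kg


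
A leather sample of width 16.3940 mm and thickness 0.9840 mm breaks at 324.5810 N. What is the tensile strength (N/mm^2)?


Formula: TS = force / (width * thickness)
Substituting: TS = 324.5810 / (16.3940 * 0.9840)
Result: 20.1207 N/mm^2


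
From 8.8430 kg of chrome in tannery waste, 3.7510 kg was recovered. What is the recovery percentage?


Formula: Recovery = recovered / input * 100
Substituting: Recovery = 3.7510 / 8.8430 * 100
Result: 42.4177 %


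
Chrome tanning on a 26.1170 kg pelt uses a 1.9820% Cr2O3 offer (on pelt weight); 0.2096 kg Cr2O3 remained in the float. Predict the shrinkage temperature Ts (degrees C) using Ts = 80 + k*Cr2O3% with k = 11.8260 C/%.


Offered = pelt * offer_pct / 100 = 26.1170 * 1.9820 / 100 = 0.5176 kg
Uptake = offered - residual = 0.5176 - 0.2096 = 0.3080 kg
Cr2O3% on pelt = uptake / pelt * 100 = 0.3080 / 26.1170 * 100 = 1.1795 %
Ts = 80 + k * Cr2O3% = 80 + 11.8260 * 1.1795 = 93.9483 C


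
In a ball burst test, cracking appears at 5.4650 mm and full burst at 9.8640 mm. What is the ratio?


Formula: Ratio = crack / burst
Substituting: Ratio = 5.4650 / 9.8640
Result: 0.5540


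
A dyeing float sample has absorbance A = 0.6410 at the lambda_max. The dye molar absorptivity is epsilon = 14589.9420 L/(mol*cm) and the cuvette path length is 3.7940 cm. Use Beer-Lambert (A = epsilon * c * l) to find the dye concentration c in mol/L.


Formula: c = A / (epsilon * l)
Substituting: c = 0.6410 / (14589.9420 * 3.7940)
Result: 1.1580e-05 mol/L


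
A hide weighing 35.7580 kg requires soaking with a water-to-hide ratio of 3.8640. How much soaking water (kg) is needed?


Formula: Water = hide_weight * ratio
Substituting: Water = 35.7580 * 3.8640
Result: 138.1689 kg


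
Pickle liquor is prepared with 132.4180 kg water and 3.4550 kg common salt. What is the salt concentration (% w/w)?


Formula: Conc = salt / (water + salt) * 100
Substituting: Conc = 3.4550 / (132.4180 + 3.4550) * 100
Result: 2.5428 %


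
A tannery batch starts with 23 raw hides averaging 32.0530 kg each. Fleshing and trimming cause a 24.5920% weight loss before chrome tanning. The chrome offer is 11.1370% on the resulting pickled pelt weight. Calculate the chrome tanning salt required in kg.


Total_raw = N * avg_wt = 23 * 32.0530 = 737.2190 kg
Substrate = Total_raw * (1 - loss/100) = 737.2190 * (1 - 24.5920/100) = 555.9221 kg
Chrome = Substrate * pct / 100 = 555.9221 * 11.1370 / 100 = 61.9130 kg


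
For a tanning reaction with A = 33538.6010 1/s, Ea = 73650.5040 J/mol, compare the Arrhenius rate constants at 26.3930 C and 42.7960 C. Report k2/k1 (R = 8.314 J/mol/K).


T1 = 26.3930 + 273.15 = 299.5430 K; T2 = 42.7960 + 273.15 = 315.9460 K
k1 = A * exp(-Ea/(R*T1)) = 33538.6010 * exp(-73650.5040/(8.314*299.5430)) = 4.8065e-09 1/s
k2 = A * exp(-Ea/(R*T2)) = 33538.6010 * exp(-73650.5040/(8.314*315.9460)) = 2.2317e-08 1/s
k2/k1 = 2.2317e-08 / 4.8065e-09 = 4.6431


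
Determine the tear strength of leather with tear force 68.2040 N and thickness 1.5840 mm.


Formula: Tear strength = force / thickness
Substituting: Tear strength = 68.2040 / 1.5840
Result: 43.0581 N/mm


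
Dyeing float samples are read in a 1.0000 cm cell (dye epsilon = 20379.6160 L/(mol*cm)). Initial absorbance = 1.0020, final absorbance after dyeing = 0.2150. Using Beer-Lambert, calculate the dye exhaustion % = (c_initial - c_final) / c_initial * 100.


c_initial = A_i / (epsilon * l) = 1.0020 / (20379.6160 * 1.0000) = 4.9167e-05 mol/L
c_final = A_f / (epsilon * l) = 0.2150 / (20379.6160 * 1.0000) = 1.0550e-05 mol/L
Exhaustion = (c_initial - c_final) / c_initial * 100 = (4.9167e-05 - 1.0550e-05) / 4.9167e-05 * 100 = 78.5429 %


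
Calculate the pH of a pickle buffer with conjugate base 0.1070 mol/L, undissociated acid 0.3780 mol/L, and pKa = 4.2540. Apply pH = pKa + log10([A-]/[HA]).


ratio = [A-] / [HA] = 0.1070 / 0.3780 = 0.2831
log10(ratio) = -0.5481
pH = pKa + log10(ratio) = 4.2540 - 0.5481 = 3.7059


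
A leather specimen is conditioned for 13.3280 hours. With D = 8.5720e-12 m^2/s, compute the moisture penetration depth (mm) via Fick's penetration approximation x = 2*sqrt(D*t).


t = 13.3280 hr * 3600 = 47980.8000 s
D * t = 8.5720e-12 * 47980.8000 = 4.1129e-07
x = 2 * sqrt(D*t) = 2 * sqrt(4.1129e-07) = 0.00128264 m = 1.2826 mm


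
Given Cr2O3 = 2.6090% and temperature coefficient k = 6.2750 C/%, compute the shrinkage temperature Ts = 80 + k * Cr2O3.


Formula: Ts = 80 + k * Cr2O3
Substituting: Ts = 80 + 6.2750 * 2.6090
Result: 96.3715 C


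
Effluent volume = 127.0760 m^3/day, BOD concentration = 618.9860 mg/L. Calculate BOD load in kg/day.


Formula: BOD_load = volume * conc / 1000
Substituting: BOD_load = 127.0760 * 618.9860 / 1000
Result: 78.6583 kg/day


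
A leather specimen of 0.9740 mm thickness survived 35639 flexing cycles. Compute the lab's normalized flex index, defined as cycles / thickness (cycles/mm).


Formula: Index = cycles / thickness
Substituting: Index = 35639 / 0.9740
Result: 36590.3491 cycles/mm


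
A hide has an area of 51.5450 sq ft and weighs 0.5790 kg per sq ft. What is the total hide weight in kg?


Formula: Weight = area * weight_per_sqft
Substituting: Weight = 51.5450 * 0.5790
Result: 29.8446 kg


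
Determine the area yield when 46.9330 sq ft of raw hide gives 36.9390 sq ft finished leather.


Formula: Yield = finished / raw * 100
Substituting: Yield = 36.9390 / 46.9330 * 100
Result: 78.7058 %


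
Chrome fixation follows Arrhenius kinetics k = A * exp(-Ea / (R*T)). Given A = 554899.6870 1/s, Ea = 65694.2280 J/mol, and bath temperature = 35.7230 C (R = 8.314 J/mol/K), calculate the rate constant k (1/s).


T_K = T_C + 273.15 = 35.7230 + 273.15 = 308.8730 K
exponent = -Ea / (R * T_K) = -65694.2280 / (8.314 * 308.8730) = -25.5822
k = A * exp(exponent) = 554899.6870 * exp(-25.5822) = 4.3055e-06 1/s


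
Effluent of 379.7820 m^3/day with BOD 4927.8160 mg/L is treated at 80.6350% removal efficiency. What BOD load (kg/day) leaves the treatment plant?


Load_in = volume * conc / 1000 = 379.7820 * 4927.8160 / 1000 = 1871.4958 kg/day
Removed = Load_in * eff / 100 = 1871.4958 * 80.6350 / 100 = 1509.0807 kg/day
Load_out = Load_in - Removed = 1871.4958 - 1509.0807 = 362.4152 kg/day


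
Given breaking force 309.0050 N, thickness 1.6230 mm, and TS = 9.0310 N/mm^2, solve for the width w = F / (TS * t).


Formula: w = F / (TS * t)
Substituting: w = 309.0050 / (9.0310 * 1.6230)
Result: 21.0820 mm


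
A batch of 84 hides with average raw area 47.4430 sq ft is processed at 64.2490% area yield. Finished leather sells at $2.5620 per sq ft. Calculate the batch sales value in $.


Raw_total = N * avg_area = 84 * 47.4430 = 3985.2120 sq ft
Finished = Raw_total * yield / 100 = 3985.2120 * 64.2490 / 100 = 2560.4589 sq ft
Value = Finished * price = 2560.4589 * 2.5620 = 6559.8956 $


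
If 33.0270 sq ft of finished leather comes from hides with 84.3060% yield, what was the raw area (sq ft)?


Formula: raw = finished * 100 / yield
Substituting: raw = 33.0270 * 100 / 84.3060
Result: 39.1751 sq ft


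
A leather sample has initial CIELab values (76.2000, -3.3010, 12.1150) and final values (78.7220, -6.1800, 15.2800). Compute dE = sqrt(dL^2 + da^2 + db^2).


dL = 2.5220, da = -2.8790, db = 3.1650
dE = sqrt(2.5220^2 + (-2.8790)^2 + 3.1650^2) = 4.9665


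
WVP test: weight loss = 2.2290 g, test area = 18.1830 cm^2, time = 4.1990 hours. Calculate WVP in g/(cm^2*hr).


Formula: WVP = loss / (area * time)
Substituting: WVP = 2.2290 / (18.1830 * 4.1990)
Result: 0.0291943 g/(cm^2*hr)


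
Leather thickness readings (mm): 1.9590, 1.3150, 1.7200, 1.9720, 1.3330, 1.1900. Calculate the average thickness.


Formula: Average = sum / n
Substituting: Average = 9.4890 / 6
Result: 1.5815 mm


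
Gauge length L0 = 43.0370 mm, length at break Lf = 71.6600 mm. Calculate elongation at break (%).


Formula: Elongation = (Lf - L0) / L0 * 100
Substituting: Elongation = (71.6600 - 43.0370) / 43.0370 * 100
Result: 66.5079 %


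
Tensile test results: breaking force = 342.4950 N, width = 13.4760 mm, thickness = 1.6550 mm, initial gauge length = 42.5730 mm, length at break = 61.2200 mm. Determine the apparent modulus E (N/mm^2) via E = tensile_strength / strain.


TS = F / (w * t) = 342.4950 / (13.4760 * 1.6550) = 15.3566 N/mm^2
strain = (Lf - L0) / L0 = (61.2200 - 42.5730) / 42.5730 = 0.4380
E = TS / strain = 15.3566 / 0.4380 = 35.0607 N/mm^2


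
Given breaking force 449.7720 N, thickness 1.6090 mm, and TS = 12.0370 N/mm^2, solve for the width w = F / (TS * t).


Formula: w = F / (TS * t)
Substituting: w = 449.7720 / (12.0370 * 1.6090)
Result: 23.2230 mm


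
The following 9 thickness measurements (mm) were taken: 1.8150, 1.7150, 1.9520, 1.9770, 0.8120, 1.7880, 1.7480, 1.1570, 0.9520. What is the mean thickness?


Formula: Average = sum / n
Substituting: Average = 13.9160 / 9
Result: 1.5462 mm


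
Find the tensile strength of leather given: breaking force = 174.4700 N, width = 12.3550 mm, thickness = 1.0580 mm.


Formula: TS = force / (width * thickness)
Substituting: TS = 174.4700 / (12.3550 * 1.0580)
Result: 13.3473 N/mm^2


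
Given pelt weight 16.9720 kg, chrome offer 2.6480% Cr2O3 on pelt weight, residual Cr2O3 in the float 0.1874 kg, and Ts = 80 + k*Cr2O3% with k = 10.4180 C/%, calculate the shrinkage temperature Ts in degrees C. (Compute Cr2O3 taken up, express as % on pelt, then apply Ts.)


Offered = pelt * offer_pct / 100 = 16.9720 * 2.6480 / 100 = 0.4494 kg
Uptake = offered - residual = 0.4494 - 0.1874 = 0.2620 kg
Cr2O3% on pelt = uptake / pelt * 100 = 0.2620 / 16.9720 * 100 = 1.5438 %
Ts = 80 + k * Cr2O3% = 80 + 10.4180 * 1.5438 = 96.0836 C


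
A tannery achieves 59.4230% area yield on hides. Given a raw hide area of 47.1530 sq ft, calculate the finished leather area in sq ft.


Formula: finished = raw * yield / 100
Substituting: finished = 47.1530 * 59.4230 / 100
Result: 28.0197 sq ft


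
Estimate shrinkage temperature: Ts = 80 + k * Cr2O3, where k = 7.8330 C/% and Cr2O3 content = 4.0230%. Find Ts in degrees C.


Formula: Ts = 80 + k * Cr2O3
Substituting: Ts = 80 + 7.8330 * 4.0230
Result: 111.5122 C


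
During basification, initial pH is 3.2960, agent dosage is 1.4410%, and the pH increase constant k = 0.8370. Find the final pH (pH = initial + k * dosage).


Formula: pH_final = pH_initial + k * base_pct
Substituting: pH_final = 3.2960 + 0.8370 * 1.4410
Result: 4.5021


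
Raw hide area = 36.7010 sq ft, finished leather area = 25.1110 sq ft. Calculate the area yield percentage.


Formula: Yield = finished / raw * 100
Substituting: Yield = 25.1110 / 36.7010 * 100
Result: 68.4205 %


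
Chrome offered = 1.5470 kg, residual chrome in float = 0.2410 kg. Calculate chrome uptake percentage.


Formula: Uptake = (offered - residual) / offered * 100
Substituting: Uptake = (1.5470 - 0.2410) / 1.5470 * 100
Result: 84.4215 %


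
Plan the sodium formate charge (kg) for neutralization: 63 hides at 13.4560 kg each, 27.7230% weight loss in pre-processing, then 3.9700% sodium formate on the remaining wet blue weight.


Total_raw = N * avg_wt = 63 * 13.4560 = 847.7280 kg
Substrate = Total_raw * (1 - loss/100) = 847.7280 * (1 - 27.7230/100) = 612.7124 kg
Neutralizer = Substrate * pct / 100 = 612.7124 * 3.9700 / 100 = 24.3247 kg


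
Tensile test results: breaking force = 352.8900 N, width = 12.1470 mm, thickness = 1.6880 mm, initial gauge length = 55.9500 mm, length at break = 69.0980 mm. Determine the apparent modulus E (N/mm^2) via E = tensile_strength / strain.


TS = F / (w * t) = 352.8900 / (12.1470 * 1.6880) = 17.2107 N/mm^2
strain = (Lf - L0) / L0 = (69.0980 - 55.9500) / 55.9500 = 0.2350
E = TS / strain = 17.2107 / 0.2350 = 73.2383 N/mm^2


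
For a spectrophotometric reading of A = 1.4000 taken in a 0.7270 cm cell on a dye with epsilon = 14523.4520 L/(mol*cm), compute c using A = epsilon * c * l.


Formula: c = A / (epsilon * l)
Substituting: c = 1.4000 / (14523.4520 * 0.7270)
Result: 1.3259e-04 mol/L


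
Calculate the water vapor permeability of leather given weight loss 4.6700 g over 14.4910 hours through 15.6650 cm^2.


Formula: WVP = loss / (area * time)
Substituting: WVP = 4.6700 / (15.6650 * 14.4910)
Result: 0.0205725 g/(cm^2*hr)


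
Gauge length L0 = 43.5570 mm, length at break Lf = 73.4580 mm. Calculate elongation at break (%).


Formula: Elongation = (Lf - L0) / L0 * 100
Substituting: Elongation = (73.4580 - 43.5570) / 43.5570 * 100
Result: 68.6480 %


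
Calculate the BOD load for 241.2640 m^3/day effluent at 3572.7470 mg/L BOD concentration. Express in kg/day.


Formula: BOD_load = volume * conc / 1000
Substituting: BOD_load = 241.2640 * 3572.7470 / 1000
Result: 861.9752 kg/day


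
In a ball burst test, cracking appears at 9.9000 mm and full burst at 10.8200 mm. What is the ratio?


Formula: Ratio = crack / burst
Substituting: Ratio = 9.9000 / 10.8200
Result: 0.9150


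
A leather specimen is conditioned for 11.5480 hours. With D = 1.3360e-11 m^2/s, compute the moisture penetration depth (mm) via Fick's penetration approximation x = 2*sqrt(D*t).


t = 11.5480 hr * 3600 = 41572.8000 s
D * t = 1.3360e-11 * 41572.8000 = 5.5541e-07
x = 2 * sqrt(D*t) = 2 * sqrt(5.5541e-07) = 0.00149052 m = 1.4905 mm


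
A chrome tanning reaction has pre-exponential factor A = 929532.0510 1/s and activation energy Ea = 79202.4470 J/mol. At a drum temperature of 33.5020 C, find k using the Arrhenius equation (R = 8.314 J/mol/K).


T_K = T_C + 273.15 = 33.5020 + 273.15 = 306.6520 K
exponent = -Ea / (R * T_K) = -79202.4470 / (8.314 * 306.6520) = -31.0658
k = A * exp(exponent) = 929532.0510 * exp(-31.0658) = 2.9961e-08 1/s


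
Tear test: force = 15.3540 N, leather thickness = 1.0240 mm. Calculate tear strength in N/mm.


Formula: Tear strength = force / thickness
Substituting: Tear strength = 15.3540 / 1.0240
Result: 14.9941 N/mm


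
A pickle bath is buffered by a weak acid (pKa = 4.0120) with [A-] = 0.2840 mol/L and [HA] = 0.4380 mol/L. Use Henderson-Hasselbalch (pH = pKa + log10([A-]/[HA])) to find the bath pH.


ratio = [A-] / [HA] = 0.2840 / 0.4380 = 0.6484
log10(ratio) = -0.1882
pH = pKa + log10(ratio) = 4.0120 - 0.1882 = 3.8238


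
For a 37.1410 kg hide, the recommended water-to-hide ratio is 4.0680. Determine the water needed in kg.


Formula: Water = hide_weight * ratio
Substituting: Water = 37.1410 * 4.0680
Result: 151.0896 kg


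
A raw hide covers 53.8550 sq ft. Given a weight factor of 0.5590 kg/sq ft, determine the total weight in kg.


Formula: Weight = area * weight_per_sqft
Substituting: Weight = 53.8550 * 0.5590
Result: 30.1049 kg


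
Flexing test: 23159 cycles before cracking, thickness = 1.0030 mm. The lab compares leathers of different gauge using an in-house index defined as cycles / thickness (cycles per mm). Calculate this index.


Formula: Index = cycles / thickness
Substituting: Index = 23159 / 1.0030
Result: 23089.7308 cycles/mm


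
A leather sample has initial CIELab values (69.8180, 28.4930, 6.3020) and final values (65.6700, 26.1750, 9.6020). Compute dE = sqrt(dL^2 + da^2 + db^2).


dL = -4.1480, da = -2.3180, db = 3.3000
dE = sqrt((-4.1480)^2 + (-2.3180)^2 + 3.3000^2) = 5.7852


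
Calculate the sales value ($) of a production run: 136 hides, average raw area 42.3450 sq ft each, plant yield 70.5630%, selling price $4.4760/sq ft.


Raw_total = N * avg_area = 136 * 42.3450 = 5758.9200 sq ft
Finished = Raw_total * yield / 100 = 5758.9200 * 70.5630 / 100 = 4063.6667 sq ft
Value = Finished * price = 4063.6667 * 4.4760 = 18188.9722 $


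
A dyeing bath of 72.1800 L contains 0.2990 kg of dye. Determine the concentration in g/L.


Formula: Conc = dye_mass(kg) / volume(L) * 1000
Substituting: Conc = 0.2990 / 72.1800 * 1000
Result: 4.1424 g/L


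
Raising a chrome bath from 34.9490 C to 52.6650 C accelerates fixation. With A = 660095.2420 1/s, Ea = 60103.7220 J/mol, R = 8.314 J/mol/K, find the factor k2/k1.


T1 = 34.9490 + 273.15 = 308.0990 K; T2 = 52.6650 + 273.15 = 325.8150 K
k1 = A * exp(-Ea/(R*T1)) = 660095.2420 * exp(-60103.7220/(8.314*308.0990)) = 4.2594e-05 1/s
k2 = A * exp(-Ea/(R*T2)) = 660095.2420 * exp(-60103.7220/(8.314*325.8150)) = 1.5256e-04 1/s
k2/k1 = 1.5256e-04 / 4.2594e-05 = 3.5817


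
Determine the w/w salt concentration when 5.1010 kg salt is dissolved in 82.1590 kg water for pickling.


Formula: Conc = salt / (water + salt) * 100
Substituting: Conc = 5.1010 / (82.1590 + 5.1010) * 100
Result: 5.8457 %


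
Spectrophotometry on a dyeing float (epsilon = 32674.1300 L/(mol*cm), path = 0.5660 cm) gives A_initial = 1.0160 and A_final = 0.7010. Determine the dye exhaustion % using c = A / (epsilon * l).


c_initial = A_i / (epsilon * l) = 1.0160 / (32674.1300 * 0.5660) = 5.4938e-05 mol/L
c_final = A_f / (epsilon * l) = 0.7010 / (32674.1300 * 0.5660) = 3.7905e-05 mol/L
Exhaustion = (c_initial - c_final) / c_initial * 100 = (5.4938e-05 - 3.7905e-05) / 5.4938e-05 * 100 = 31.0039 %


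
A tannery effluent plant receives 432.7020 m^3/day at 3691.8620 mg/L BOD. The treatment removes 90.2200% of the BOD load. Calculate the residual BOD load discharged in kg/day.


Load_in = volume * conc / 1000 = 432.7020 * 3691.8620 / 1000 = 1597.4761 kg/day
Removed = Load_in * eff / 100 = 1597.4761 * 90.2200 / 100 = 1441.2429 kg/day
Load_out = Load_in - Removed = 1597.4761 - 1441.2429 = 156.2332 kg/day
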